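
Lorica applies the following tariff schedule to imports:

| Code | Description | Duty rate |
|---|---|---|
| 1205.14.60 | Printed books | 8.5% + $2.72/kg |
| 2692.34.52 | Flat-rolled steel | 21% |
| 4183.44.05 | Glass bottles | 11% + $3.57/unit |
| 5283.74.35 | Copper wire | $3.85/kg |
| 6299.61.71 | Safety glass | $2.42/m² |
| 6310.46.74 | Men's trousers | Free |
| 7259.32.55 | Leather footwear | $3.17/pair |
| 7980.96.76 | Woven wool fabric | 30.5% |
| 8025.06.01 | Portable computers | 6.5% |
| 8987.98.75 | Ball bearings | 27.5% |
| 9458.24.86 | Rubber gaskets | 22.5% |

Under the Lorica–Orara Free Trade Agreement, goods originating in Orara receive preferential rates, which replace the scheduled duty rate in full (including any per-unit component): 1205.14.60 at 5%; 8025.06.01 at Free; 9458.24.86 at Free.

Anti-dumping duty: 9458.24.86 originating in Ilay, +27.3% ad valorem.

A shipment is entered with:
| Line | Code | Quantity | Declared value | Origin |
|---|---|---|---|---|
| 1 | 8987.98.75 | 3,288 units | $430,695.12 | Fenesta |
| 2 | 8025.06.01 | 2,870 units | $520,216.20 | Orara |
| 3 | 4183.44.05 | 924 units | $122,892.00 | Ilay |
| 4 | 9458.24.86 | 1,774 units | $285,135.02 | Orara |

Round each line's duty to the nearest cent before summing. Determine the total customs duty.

$135,257.96

Line 1 (8987.98.75, Fenesta, 3,288 units, $430,695.12):
Base rate for 8987.98.75 is 27.5%.
Duty = $430,695.12 × 27.5% = $118,441.16.
Line 2 (8025.06.01, Orara, 2,870 units, $520,216.20):
Base rate for 8025.06.01 is 6.5%.
Origin Orara qualifies under the Lorica–Orara agreement and 8025.06.01 is covered: preferential rate Free applies instead.
Duty = $520,216.20 × 0% = $0.00.
Line 3 (4183.44.05, Ilay, 924 units, $122,892.00):
Base rate for 4183.44.05 is 11% + $3.57/unit.
Duty = $122,892.00 × 11% + 924 × $3.57 = $16,816.80.
Line 4 (9458.24.86, Orara, 1,774 units, $285,135.02):
Base rate for 9458.24.86 is 22.5%.
Origin Orara qualifies under the Lorica–Orara agreement and 9458.24.86 is covered: preferential rate Free applies instead.
The additional-duty order on 9458.24.86 targets Ilay, not Orara; it does not apply.
Duty = $285,135.02 × 0% = $0.00.
Total = $118,441.16 + $0.00 + $16,816.80 + $0.00 = $135,257.96.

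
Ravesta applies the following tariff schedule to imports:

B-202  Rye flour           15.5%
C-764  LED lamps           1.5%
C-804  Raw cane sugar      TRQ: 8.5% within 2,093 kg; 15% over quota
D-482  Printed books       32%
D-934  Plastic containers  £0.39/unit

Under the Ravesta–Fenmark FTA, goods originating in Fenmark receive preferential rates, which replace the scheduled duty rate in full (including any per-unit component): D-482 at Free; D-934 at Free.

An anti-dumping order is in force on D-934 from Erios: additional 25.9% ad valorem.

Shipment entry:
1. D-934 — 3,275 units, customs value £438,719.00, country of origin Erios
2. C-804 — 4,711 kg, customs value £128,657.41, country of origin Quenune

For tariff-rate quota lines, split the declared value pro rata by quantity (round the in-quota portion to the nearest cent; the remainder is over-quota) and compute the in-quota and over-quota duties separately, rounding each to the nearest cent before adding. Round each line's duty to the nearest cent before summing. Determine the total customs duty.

£130,488.70

Line 1 (D-934, Erios, 3,275 units, £438,719.00):
Base rate for D-934 is £0.39/unit.
D-934 has an FTA preferential rate, but origin Erios is not Fenmark; base rate stands.
Additional duty on D-934 from Erios: +25.9% ad valorem. Applied ad valorem rate = 25.9%.
Duty = £438,719.00 × 25.9% + 3,275 × £0.39 = £114,905.47.
Line 2 (C-804, Quenune, 4,711 kg, £128,657.41):
Code C-804 is under a tariff-rate quota (threshold 2,093 kg). In-quota: 2,093 kg at 8.5%; over-quota: 2,618 kg at 15%.
Pro-rata value split: in-quota = £128,657.41 × 2,093/4,711 = £57,159.83; over-quota = £128,657.41 − £57,159.83 = £71,497.58.
In-quota duty = £57,159.83 × 8.5% = £4,858.59. Over-quota duty = £71,497.58 × 15% = £10,724.64.
Line duty = £4,858.59 + £10,724.64 = £15,583.23.
Total = £114,905.47 + £15,583.23 = £130,488.70.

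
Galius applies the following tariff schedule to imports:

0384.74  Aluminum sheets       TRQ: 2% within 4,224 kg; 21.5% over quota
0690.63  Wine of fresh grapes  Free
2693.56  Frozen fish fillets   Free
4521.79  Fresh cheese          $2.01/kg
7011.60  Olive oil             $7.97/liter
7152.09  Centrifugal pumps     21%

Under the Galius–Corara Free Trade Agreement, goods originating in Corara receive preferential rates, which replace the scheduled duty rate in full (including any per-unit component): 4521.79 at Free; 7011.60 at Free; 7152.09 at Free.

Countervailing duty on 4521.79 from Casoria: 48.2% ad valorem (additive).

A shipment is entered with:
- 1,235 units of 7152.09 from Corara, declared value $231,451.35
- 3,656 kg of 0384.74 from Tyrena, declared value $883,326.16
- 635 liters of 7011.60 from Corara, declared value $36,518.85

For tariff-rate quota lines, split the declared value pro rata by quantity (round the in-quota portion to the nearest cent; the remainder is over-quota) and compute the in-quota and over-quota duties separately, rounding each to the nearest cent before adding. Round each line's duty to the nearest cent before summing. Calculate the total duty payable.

Line 1 (7152.09, Corara, 1,235 units, $231,451.35):
Base rate for 7152.09 is 21%.
Origin Corara qualifies under the Galius–Corara agreement and 7152.09 is covered: preferential rate Free applies instead.
Duty = $231,451.35 × 0% = $0.00.
Line 2 (0384.74, Tyrena, 3,656 kg, $883,326.16):
Code 0384.74 is under a tariff-rate quota (threshold 4,224 kg). Quantity 3,656 kg is within the quota, so the in-quota rate 2% applies to the full value.
Duty = $883,326.16 × 2% = $17,666.52.
Line 3 (7011.60, Corara, 635 liters, $36,518.85):
Base rate for 7011.60 is $7.97/liter.
Origin Corara qualifies under the Galius–Corara agreement and 7011.60 is covered: preferential rate Free applies instead.
Duty = $36,518.85 × 0% = $0.00.
Total = $0.00 + $17,666.52 + $0.00 = $17,666.52.

$17,666.52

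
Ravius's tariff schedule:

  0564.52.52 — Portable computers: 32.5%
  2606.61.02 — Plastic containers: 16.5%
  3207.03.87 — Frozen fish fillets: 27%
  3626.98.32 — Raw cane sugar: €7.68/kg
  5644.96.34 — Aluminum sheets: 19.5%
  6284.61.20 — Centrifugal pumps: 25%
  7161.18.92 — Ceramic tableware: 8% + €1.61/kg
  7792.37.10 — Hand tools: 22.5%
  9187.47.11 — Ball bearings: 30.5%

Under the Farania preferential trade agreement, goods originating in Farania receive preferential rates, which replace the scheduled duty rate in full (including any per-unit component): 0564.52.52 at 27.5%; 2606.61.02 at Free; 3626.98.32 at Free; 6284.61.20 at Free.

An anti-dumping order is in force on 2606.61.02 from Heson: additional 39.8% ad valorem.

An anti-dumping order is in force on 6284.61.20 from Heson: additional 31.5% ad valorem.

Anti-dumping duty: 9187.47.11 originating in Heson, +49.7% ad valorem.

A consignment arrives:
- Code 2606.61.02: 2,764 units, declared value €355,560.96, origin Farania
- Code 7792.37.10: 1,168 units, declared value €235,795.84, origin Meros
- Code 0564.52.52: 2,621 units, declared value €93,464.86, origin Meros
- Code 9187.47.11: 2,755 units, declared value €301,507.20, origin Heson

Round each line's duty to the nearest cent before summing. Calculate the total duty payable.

Line 1 (2606.61.02, Farania, 2,764 units, €355,560.96):
Base rate for 2606.61.02 is 16.5%.
Origin Farania qualifies under the Ravius–Farania agreement and 2606.61.02 is covered: preferential rate Free applies instead.
The additional-duty order on 2606.61.02 targets Heson, not Farania; it does not apply.
Duty = €355,560.96 × 0% = €0.00.
Line 2 (7792.37.10, Meros, 1,168 units, €235,795.84):
Base rate for 7792.37.10 is 22.5%.
Duty = €235,795.84 × 22.5% = €53,054.06.
Line 3 (0564.52.52, Meros, 2,621 units, €93,464.86):
Base rate for 0564.52.52 is 32.5%.
0564.52.52 has an FTA preferential rate, but origin Meros is not Farania; base rate stands.
Duty = €93,464.86 × 32.5% = €30,376.08.
Line 4 (9187.47.11, Heson, 2,755 units, €301,507.20):
Base rate for 9187.47.11 is 30.5%.
Additional duty on 9187.47.11 from Heson: +49.7%. Applied ad valorem rate: 30.5% + 49.7% = 80.2%.
Duty = €301,507.20 × 80.2% = €241,808.77.
Total = €0.00 + €53,054.06 + €30,376.08 + €241,808.77 = €325,238.91.

€325,238.91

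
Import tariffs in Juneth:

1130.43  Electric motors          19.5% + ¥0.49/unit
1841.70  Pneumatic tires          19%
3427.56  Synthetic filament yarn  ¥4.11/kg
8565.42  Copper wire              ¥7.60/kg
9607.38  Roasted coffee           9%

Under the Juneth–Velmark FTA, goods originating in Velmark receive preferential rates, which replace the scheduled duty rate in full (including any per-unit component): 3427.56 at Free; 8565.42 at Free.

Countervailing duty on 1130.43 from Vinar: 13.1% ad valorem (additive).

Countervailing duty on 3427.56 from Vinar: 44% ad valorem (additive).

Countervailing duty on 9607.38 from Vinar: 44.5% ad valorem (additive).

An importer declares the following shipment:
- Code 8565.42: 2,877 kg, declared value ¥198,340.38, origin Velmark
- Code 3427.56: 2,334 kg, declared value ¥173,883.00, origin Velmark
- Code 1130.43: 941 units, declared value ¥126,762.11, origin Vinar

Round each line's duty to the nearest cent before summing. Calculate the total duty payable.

¥41,785.54

Line 1 (8565.42, Velmark, 2,877 kg, ¥198,340.38):
Base rate for 8565.42 is ¥7.60/kg.
Origin Velmark qualifies under the Juneth–Velmark agreement and 8565.42 is covered: preferential rate Free applies instead.
Duty = ¥198,340.38 × 0% = ¥0.00.
Line 2 (3427.56, Velmark, 2,334 kg, ¥173,883.00):
Base rate for 3427.56 is ¥4.11/kg.
Origin Velmark qualifies under the Juneth–Velmark agreement and 3427.56 is covered: preferential rate Free applies instead.
The additional-duty order on 3427.56 targets Vinar, not Velmark; it does not apply.
Duty = ¥173,883.00 × 0% = ¥0.00.
Line 3 (1130.43, Vinar, 941 units, ¥126,762.11):
Base rate for 1130.43 is 19.5% + ¥0.49/unit.
Additional duty on 1130.43 from Vinar: +13.1%. Applied ad valorem rate: 19.5% + 13.1% = 32.6%.
Duty = ¥126,762.11 × 32.6% + 941 × ¥0.49 = ¥41,785.54.
Total = ¥0.00 + ¥0.00 + ¥41,785.54 = ¥41,785.54.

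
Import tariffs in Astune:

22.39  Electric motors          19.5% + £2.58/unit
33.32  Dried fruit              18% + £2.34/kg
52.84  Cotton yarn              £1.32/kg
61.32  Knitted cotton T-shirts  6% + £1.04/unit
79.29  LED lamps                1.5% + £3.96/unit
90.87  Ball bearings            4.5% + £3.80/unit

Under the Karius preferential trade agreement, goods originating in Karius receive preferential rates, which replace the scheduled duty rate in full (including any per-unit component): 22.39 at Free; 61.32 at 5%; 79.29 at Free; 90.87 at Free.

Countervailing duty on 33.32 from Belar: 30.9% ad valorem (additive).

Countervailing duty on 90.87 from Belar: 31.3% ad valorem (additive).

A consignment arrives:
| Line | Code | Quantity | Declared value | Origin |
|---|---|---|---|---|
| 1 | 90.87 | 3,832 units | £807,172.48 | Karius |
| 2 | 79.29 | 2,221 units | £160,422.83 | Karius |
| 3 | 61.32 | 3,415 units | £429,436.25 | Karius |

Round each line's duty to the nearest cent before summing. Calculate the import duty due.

£21,471.81

Line 1 (90.87, Karius, 3,832 units, £807,172.48):
Base rate for 90.87 is 4.5% + £3.80/unit.
Origin Karius qualifies under the Astune–Karius agreement and 90.87 is covered: preferential rate Free applies instead.
The additional-duty order on 90.87 targets Belar, not Karius; it does not apply.
Duty = £807,172.48 × 0% = £0.00.
Line 2 (79.29, Karius, 2,221 units, £160,422.83):
Base rate for 79.29 is 1.5% + £3.96/unit.
Origin Karius qualifies under the Astune–Karius agreement and 79.29 is covered: preferential rate Free applies instead.
Duty = £160,422.83 × 0% = £0.00.
Line 3 (61.32, Karius, 3,415 units, £429,436.25):
Base rate for 61.32 is 6% + £1.04/unit.
Origin Karius qualifies under the Astune–Karius agreement and 61.32 is covered: preferential rate 5% applies instead.
Duty = £429,436.25 × 5% = £21,471.81.
Total = £0.00 + £0.00 + £21,471.81 = £21,471.81.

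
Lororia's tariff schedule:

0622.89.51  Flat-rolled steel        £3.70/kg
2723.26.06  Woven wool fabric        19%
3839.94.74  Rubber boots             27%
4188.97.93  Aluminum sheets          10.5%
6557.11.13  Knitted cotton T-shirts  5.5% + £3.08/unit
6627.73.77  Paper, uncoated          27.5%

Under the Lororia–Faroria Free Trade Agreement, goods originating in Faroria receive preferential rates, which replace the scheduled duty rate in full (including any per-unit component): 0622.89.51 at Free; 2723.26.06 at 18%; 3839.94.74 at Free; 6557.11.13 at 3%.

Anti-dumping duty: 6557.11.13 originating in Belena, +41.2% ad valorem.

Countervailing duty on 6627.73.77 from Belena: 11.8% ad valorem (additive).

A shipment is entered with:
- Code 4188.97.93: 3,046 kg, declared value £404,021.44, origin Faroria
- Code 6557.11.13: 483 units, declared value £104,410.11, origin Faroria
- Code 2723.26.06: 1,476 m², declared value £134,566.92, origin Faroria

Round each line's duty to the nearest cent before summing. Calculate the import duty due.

£69,776.60

Line 1 (4188.97.93, Faroria, 3,046 kg, £404,021.44):
Base rate for 4188.97.93 is 10.5%.
Origin Faroria is the FTA partner but 4188.97.93 is not on the preference list; base rate stands.
Duty = £404,021.44 × 10.5% = £42,422.25.
Line 2 (6557.11.13, Faroria, 483 units, £104,410.11):
Base rate for 6557.11.13 is 5.5% + £3.08/unit.
Origin Faroria qualifies under the Lororia–Faroria agreement and 6557.11.13 is covered: preferential rate 3% applies instead.
The additional-duty order on 6557.11.13 targets Belena, not Faroria; it does not apply.
Duty = £104,410.11 × 3% = £3,132.30.
Line 3 (2723.26.06, Faroria, 1,476 m², £134,566.92):
Base rate for 2723.26.06 is 19%.
Origin Faroria qualifies under the Lororia–Faroria agreement and 2723.26.06 is covered: preferential rate 18% applies instead.
Duty = £134,566.92 × 18% = £24,222.05.
Total = £42,422.25 + £3,132.30 + £24,222.05 = £69,776.60.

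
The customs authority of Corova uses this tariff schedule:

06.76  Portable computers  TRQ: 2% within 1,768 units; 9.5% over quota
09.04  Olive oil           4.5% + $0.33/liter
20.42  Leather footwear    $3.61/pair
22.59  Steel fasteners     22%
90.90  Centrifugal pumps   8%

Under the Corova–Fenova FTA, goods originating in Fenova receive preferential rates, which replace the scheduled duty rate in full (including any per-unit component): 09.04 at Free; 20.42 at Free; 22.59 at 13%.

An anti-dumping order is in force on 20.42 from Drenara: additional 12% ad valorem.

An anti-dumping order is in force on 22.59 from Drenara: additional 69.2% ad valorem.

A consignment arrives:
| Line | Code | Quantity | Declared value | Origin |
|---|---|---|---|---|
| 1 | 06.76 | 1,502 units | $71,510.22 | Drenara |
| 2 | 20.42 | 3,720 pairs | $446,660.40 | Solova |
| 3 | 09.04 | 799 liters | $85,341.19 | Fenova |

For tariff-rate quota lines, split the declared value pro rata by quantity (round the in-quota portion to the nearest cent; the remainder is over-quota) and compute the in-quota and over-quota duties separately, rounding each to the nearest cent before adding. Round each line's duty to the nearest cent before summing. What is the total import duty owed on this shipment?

Line 1 (06.76, Drenara, 1,502 units, $71,510.22):
Code 06.76 is under a tariff-rate quota (threshold 1,768 units). Quantity 1,502 units is within the quota, so the in-quota rate 2% applies to the full value.
Duty = $71,510.22 × 2% = $1,430.20.
Line 2 (20.42, Solova, 3,720 pairs, $446,660.40):
Base rate for 20.42 is $3.61/pair.
20.42 has an FTA preferential rate, but origin Solova is not Fenova; base rate stands.
The additional-duty order on 20.42 targets Drenara, not Solova; it does not apply.
Duty = 3,720 × $3.61 = $13,429.20.
Line 3 (09.04, Fenova, 799 liters, $85,341.19):
Base rate for 09.04 is 4.5% + $0.33/liter.
Origin Fenova qualifies under the Corova–Fenova agreement and 09.04 is covered: preferential rate Free applies instead.
Duty = $85,341.19 × 0% = $0.00.
Total = $1,430.20 + $13,429.20 + $0.00 = $14,859.40.

$14,859.40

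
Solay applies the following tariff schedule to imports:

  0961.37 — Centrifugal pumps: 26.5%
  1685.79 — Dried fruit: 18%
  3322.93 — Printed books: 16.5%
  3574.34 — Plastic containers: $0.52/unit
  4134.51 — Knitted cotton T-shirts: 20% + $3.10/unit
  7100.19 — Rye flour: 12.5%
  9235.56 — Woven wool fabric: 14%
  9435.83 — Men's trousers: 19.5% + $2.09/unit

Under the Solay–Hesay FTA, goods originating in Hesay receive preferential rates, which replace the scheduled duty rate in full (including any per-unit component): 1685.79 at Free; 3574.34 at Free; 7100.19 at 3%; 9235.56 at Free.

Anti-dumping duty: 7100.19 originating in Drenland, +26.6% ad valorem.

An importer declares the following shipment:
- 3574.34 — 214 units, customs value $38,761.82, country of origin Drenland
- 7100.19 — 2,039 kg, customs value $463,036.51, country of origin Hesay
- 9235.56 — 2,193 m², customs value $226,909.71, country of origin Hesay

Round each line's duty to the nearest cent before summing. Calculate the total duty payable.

$14,002.38

Line 1 (3574.34, Drenland, 214 units, $38,761.82):
Base rate for 3574.34 is $0.52/unit.
3574.34 has an FTA preferential rate, but origin Drenland is not Hesay; base rate stands.
Duty = 214 × $0.52 = $111.28.
Line 2 (7100.19, Hesay, 2,039 kg, $463,036.51):
Base rate for 7100.19 is 12.5%.
Origin Hesay qualifies under the Solay–Hesay agreement and 7100.19 is covered: preferential rate 3% applies instead.
The additional-duty order on 7100.19 targets Drenland, not Hesay; it does not apply.
Duty = $463,036.51 × 3% = $13,891.10.
Line 3 (9235.56, Hesay, 2,193 m², $226,909.71):
Base rate for 9235.56 is 14%.
Origin Hesay qualifies under the Solay–Hesay agreement and 9235.56 is covered: preferential rate Free applies instead.
Duty = $226,909.71 × 0% = $0.00.
Total = $111.28 + $13,891.10 + $0.00 = $14,002.38.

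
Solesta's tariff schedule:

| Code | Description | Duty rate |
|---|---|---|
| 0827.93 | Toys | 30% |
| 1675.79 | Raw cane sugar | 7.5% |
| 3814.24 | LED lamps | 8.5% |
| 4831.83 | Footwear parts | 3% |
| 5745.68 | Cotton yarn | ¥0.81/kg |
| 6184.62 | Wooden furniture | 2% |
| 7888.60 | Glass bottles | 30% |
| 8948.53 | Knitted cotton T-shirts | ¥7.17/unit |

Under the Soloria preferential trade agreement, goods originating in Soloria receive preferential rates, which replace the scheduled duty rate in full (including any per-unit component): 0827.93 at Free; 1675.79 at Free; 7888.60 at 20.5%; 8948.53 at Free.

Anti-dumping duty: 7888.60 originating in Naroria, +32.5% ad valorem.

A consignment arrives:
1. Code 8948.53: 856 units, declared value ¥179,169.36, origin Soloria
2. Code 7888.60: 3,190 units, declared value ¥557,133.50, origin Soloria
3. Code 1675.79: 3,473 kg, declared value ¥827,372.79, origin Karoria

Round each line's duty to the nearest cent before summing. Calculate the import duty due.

Line 1 (8948.53, Soloria, 856 units, ¥179,169.36):
Base rate for 8948.53 is ¥7.17/unit.
Origin Soloria qualifies under the Solesta–Soloria agreement and 8948.53 is covered: preferential rate Free applies instead.
Duty = ¥179,169.36 × 0% = ¥0.00.
Line 2 (7888.60, Soloria, 3,190 units, ¥557,133.50):
Base rate for 7888.60 is 30%.
Origin Soloria qualifies under the Solesta–Soloria agreement and 7888.60 is covered: preferential rate 20.5% applies instead.
The additional-duty order on 7888.60 targets Naroria, not Soloria; it does not apply.
Duty = ¥557,133.50 × 20.5% = ¥114,212.37.
Line 3 (1675.79, Karoria, 3,473 kg, ¥827,372.79):
Base rate for 1675.79 is 7.5%.
1675.79 has an FTA preferential rate, but origin Karoria is not Soloria; base rate stands.
Duty = ¥827,372.79 × 7.5% = ¥62,052.96.
Total = ¥0.00 + ¥114,212.37 + ¥62,052.96 = ¥176,265.33.

¥176,265.33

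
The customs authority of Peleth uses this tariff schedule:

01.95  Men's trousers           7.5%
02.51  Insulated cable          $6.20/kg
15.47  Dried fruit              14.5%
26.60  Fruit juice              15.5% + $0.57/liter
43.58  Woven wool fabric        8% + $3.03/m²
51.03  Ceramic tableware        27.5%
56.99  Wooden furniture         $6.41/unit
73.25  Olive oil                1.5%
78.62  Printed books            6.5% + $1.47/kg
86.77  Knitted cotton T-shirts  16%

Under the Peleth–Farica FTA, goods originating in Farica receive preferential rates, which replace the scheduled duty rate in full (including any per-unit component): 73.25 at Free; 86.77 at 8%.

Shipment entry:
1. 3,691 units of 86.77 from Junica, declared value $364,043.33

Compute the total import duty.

Line 1 (86.77, Junica, 3,691 units, $364,043.33):
Base rate for 86.77 is 16%.
86.77 has an FTA preferential rate, but origin Junica is not Farica; base rate stands.
Duty = $364,043.33 × 16% = $58,246.93.

$58,246.93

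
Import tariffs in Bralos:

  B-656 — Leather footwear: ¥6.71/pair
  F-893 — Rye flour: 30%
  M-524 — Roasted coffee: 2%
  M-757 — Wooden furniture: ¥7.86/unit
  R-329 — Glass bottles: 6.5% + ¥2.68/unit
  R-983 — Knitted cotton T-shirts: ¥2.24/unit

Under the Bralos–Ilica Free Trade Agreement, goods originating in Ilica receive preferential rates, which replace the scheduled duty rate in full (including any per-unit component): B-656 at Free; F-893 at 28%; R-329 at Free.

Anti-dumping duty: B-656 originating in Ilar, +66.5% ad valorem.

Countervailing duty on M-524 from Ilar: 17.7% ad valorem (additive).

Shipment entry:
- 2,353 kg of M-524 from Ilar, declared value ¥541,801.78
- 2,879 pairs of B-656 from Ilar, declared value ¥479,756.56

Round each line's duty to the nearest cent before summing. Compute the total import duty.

Line 1 (M-524, Ilar, 2,353 kg, ¥541,801.78):
Base rate for M-524 is 2%.
Additional duty on M-524 from Ilar: +17.7%. Applied ad valorem rate: 2% + 17.7% = 19.7%.
Duty = ¥541,801.78 × 19.7% = ¥106,734.95.
Line 2 (B-656, Ilar, 2,879 pairs, ¥479,756.56):
Base rate for B-656 is ¥6.71/pair.
B-656 has an FTA preferential rate, but origin Ilar is not Ilica; base rate stands.
Additional duty on B-656 from Ilar: +66.5% ad valorem. Applied ad valorem rate = 66.5%.
Duty = ¥479,756.56 × 66.5% + 2,879 × ¥6.71 = ¥338,356.20.
Total = ¥106,734.95 + ¥338,356.20 = ¥445,091.15.

¥445,091.15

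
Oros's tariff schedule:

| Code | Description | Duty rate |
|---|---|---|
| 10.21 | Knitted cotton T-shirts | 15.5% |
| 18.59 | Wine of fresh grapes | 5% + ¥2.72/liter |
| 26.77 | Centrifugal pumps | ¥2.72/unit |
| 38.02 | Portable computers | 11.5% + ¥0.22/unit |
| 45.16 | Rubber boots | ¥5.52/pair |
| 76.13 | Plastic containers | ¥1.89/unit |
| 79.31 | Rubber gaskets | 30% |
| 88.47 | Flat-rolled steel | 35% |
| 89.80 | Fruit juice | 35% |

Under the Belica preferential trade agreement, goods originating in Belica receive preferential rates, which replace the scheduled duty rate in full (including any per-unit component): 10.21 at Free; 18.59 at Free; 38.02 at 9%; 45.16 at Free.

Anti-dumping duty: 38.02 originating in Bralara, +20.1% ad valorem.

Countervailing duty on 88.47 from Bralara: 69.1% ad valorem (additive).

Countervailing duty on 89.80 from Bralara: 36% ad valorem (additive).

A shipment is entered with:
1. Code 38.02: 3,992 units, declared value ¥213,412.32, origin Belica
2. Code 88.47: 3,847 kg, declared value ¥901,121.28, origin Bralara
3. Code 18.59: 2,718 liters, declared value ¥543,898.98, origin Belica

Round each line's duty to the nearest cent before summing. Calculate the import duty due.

¥957,274.36

Line 1 (38.02, Belica, 3,992 units, ¥213,412.32):
Base rate for 38.02 is 11.5% + ¥0.22/unit.
Origin Belica qualifies under the Oros–Belica agreement and 38.02 is covered: preferential rate 9% applies instead.
The additional-duty order on 38.02 targets Bralara, not Belica; it does not apply.
Duty = ¥213,412.32 × 9% = ¥19,207.11.
Line 2 (88.47, Bralara, 3,847 kg, ¥901,121.28):
Base rate for 88.47 is 35%.
Additional duty on 88.47 from Bralara: +69.1%. Applied ad valorem rate: 35% + 69.1% = 104.1%.
Duty = ¥901,121.28 × 104.1% = ¥938,067.25.
Line 3 (18.59, Belica, 2,718 liters, ¥543,898.98):
Base rate for 18.59 is 5% + ¥2.72/liter.
Origin Belica qualifies under the Oros–Belica agreement and 18.59 is covered: preferential rate Free applies instead.
Duty = ¥543,898.98 × 0% = ¥0.00.
Total = ¥19,207.11 + ¥938,067.25 + ¥0.00 = ¥957,274.36.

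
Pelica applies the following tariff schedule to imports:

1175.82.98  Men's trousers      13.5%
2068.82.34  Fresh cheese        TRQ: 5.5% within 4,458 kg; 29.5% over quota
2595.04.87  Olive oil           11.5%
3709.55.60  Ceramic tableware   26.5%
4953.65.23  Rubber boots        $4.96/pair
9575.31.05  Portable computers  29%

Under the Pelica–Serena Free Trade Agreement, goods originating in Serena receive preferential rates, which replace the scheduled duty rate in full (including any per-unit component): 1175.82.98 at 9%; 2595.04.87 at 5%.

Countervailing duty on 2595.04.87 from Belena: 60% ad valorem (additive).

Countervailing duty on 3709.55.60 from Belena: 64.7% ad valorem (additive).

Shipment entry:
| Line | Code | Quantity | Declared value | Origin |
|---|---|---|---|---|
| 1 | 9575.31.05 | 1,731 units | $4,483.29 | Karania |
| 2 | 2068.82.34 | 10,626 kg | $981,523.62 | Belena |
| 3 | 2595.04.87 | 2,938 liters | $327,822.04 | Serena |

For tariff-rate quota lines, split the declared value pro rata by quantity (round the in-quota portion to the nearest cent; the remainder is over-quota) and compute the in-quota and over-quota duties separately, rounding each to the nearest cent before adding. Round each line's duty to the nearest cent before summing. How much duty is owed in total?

Line 1 (9575.31.05, Karania, 1,731 units, $4,483.29):
Base rate for 9575.31.05 is 29%.
Duty = $4,483.29 × 29% = $1,300.15.
Line 2 (2068.82.34, Belena, 10,626 kg, $981,523.62):
Code 2068.82.34 is under a tariff-rate quota (threshold 4,458 kg). In-quota: 4,458 kg at 5.5%; over-quota: 6,168 kg at 29.5%.
Pro-rata value split: in-quota = $981,523.62 × 4,458/10,626 = $411,785.46; over-quota = $981,523.62 − $411,785.46 = $569,738.16.
In-quota duty = $411,785.46 × 5.5% = $22,648.20. Over-quota duty = $569,738.16 × 29.5% = $168,072.76.
Line duty = $22,648.20 + $168,072.76 = $190,720.96.
Line 3 (2595.04.87, Serena, 2,938 liters, $327,822.04):
Base rate for 2595.04.87 is 11.5%.
Origin Serena qualifies under the Pelica–Serena agreement and 2595.04.87 is covered: preferential rate 5% applies instead.
The additional-duty order on 2595.04.87 targets Belena, not Serena; it does not apply.
Duty = $327,822.04 × 5% = $16,391.10.
Total = $1,300.15 + $190,720.96 + $16,391.10 = $208,412.21.

$208,412.21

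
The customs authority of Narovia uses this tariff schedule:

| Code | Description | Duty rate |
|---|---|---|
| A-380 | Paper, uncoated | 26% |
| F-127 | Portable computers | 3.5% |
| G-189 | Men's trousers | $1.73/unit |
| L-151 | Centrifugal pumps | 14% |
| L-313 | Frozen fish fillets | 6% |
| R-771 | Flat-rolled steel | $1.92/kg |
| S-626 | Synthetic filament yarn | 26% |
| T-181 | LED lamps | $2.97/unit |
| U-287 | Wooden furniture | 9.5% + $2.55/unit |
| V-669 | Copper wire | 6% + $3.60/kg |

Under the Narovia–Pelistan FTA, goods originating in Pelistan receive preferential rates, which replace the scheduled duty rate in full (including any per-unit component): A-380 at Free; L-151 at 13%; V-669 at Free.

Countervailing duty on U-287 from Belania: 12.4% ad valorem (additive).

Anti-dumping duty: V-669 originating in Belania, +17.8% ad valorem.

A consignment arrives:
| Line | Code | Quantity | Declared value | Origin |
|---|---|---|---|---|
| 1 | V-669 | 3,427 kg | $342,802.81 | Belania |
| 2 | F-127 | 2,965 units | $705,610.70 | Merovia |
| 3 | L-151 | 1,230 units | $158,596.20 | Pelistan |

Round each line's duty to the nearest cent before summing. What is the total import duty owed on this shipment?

$139,238.15

Line 1 (V-669, Belania, 3,427 kg, $342,802.81):
Base rate for V-669 is 6% + $3.60/kg.
V-669 has an FTA preferential rate, but origin Belania is not Pelistan; base rate stands.
Additional duty on V-669 from Belania: +17.8%. Applied ad valorem rate: 6% + 17.8% = 23.8%.
Duty = $342,802.81 × 23.8% + 3,427 × $3.60 = $93,924.27.
Line 2 (F-127, Merovia, 2,965 units, $705,610.70):
Base rate for F-127 is 3.5%.
Duty = $705,610.70 × 3.5% = $24,696.37.
Line 3 (L-151, Pelistan, 1,230 units, $158,596.20):
Base rate for L-151 is 14%.
Origin Pelistan qualifies under the Narovia–Pelistan agreement and L-151 is covered: preferential rate 13% applies instead.
Duty = $158,596.20 × 13% = $20,617.51.
Total = $93,924.27 + $24,696.37 + $20,617.51 = $139,238.15.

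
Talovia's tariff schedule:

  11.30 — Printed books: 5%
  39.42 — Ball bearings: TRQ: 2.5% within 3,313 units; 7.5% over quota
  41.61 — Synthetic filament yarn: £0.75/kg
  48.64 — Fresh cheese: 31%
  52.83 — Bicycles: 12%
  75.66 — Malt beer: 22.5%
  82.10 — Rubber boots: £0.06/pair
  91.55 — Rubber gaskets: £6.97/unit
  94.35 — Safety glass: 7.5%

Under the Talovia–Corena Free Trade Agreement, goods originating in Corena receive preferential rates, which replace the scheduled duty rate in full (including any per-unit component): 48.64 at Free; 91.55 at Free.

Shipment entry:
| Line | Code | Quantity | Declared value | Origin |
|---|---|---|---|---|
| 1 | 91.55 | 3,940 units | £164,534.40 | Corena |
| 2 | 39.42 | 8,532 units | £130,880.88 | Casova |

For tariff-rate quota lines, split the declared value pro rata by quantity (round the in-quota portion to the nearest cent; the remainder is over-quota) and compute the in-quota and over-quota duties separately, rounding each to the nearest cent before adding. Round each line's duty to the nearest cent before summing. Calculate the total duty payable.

Line 1 (91.55, Corena, 3,940 units, £164,534.40):
Base rate for 91.55 is £6.97/unit.
Origin Corena qualifies under the Talovia–Corena agreement and 91.55 is covered: preferential rate Free applies instead.
Duty = £164,534.40 × 0% = £0.00.
Line 2 (39.42, Casova, 8,532 units, £130,880.88):
Code 39.42 is under a tariff-rate quota (threshold 3,313 units). In-quota: 3,313 units at 2.5%; over-quota: 5,219 units at 7.5%.
Pro-rata value split: in-quota = £130,880.88 × 3,313/8,532 = £50,821.42; over-quota = £130,880.88 − £50,821.42 = £80,059.46.
In-quota duty = £50,821.42 × 2.5% = £1,270.54. Over-quota duty = £80,059.46 × 7.5% = £6,004.46.
Line duty = £1,270.54 + £6,004.46 = £7,275.00.
Total = £0.00 + £7,275.00 = £7,275.00.

£7,275.00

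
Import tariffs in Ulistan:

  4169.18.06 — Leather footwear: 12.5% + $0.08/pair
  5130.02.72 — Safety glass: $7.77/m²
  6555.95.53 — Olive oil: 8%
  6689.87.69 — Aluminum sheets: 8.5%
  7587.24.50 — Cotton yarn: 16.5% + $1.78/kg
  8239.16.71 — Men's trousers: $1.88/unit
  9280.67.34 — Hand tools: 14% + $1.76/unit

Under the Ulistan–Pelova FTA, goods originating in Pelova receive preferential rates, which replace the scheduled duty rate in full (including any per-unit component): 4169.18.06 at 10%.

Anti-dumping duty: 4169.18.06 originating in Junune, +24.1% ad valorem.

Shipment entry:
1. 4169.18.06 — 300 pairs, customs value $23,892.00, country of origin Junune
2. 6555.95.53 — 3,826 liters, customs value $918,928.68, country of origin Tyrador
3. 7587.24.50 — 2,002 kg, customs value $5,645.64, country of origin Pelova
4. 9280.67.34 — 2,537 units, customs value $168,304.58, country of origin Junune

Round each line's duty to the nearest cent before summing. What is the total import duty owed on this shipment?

Line 1 (4169.18.06, Junune, 300 pairs, $23,892.00):
Base rate for 4169.18.06 is 12.5% + $0.08/pair.
4169.18.06 has an FTA preferential rate, but origin Junune is not Pelova; base rate stands.
Additional duty on 4169.18.06 from Junune: +24.1%. Applied ad valorem rate: 12.5% + 24.1% = 36.6%.
Duty = $23,892.00 × 36.6% + 300 × $0.08 = $8,768.47.
Line 2 (6555.95.53, Tyrador, 3,826 liters, $918,928.68):
Base rate for 6555.95.53 is 8%.
Duty = $918,928.68 × 8% = $73,514.29.
Line 3 (7587.24.50, Pelova, 2,002 kg, $5,645.64):
Base rate for 7587.24.50 is 16.5% + $1.78/kg.
Origin Pelova is the FTA partner but 7587.24.50 is not on the preference list; base rate stands.
Duty = $5,645.64 × 16.5% + 2,002 × $1.78 = $4,495.09.
Line 4 (9280.67.34, Junune, 2,537 units, $168,304.58):
Base rate for 9280.67.34 is 14% + $1.76/unit.
Duty = $168,304.58 × 14% + 2,537 × $1.76 = $28,027.76.
Total = $8,768.47 + $73,514.29 + $4,495.09 + $28,027.76 = $114,805.61.

$114,805.61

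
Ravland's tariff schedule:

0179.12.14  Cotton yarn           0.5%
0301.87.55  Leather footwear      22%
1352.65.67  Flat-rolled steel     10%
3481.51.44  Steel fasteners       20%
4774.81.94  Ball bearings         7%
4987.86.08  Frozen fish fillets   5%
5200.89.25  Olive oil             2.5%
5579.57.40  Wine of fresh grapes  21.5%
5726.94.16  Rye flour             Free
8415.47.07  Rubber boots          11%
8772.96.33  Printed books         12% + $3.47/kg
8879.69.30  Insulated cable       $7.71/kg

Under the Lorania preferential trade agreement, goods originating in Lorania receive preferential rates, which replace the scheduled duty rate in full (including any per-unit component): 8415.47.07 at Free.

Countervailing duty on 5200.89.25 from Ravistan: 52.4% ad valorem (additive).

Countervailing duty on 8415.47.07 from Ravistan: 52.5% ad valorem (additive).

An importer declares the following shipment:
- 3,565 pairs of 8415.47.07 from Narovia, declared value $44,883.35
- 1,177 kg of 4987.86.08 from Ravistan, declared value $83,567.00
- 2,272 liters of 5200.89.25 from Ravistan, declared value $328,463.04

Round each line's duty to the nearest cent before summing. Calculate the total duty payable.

$189,441.73

Line 1 (8415.47.07, Narovia, 3,565 pairs, $44,883.35):
Base rate for 8415.47.07 is 11%.
8415.47.07 has an FTA preferential rate, but origin Narovia is not Lorania; base rate stands.
The additional-duty order on 8415.47.07 targets Ravistan, not Narovia; it does not apply.
Duty = $44,883.35 × 11% = $4,937.17.
Line 2 (4987.86.08, Ravistan, 1,177 kg, $83,567.00):
Base rate for 4987.86.08 is 5%.
Duty = $83,567.00 × 5% = $4,178.35.
Line 3 (5200.89.25, Ravistan, 2,272 liters, $328,463.04):
Base rate for 5200.89.25 is 2.5%.
Additional duty on 5200.89.25 from Ravistan: +52.4%. Applied ad valorem rate: 2.5% + 52.4% = 54.9%.
Duty = $328,463.04 × 54.9% = $180,326.21.
Total = $4,937.17 + $4,178.35 + $180,326.21 = $189,441.73.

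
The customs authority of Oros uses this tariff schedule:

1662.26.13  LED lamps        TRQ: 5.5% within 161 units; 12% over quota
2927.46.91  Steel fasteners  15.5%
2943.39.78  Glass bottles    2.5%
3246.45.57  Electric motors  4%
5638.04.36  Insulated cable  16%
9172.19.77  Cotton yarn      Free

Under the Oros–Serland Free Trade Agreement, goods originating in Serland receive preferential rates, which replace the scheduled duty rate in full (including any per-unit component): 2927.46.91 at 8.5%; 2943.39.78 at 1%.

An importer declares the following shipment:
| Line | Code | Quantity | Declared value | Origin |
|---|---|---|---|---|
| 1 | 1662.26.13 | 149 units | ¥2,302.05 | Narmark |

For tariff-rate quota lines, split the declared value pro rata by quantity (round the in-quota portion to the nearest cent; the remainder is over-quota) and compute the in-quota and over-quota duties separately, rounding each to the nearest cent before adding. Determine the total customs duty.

Line 1 (1662.26.13, Narmark, 149 units, ¥2,302.05):
Code 1662.26.13 is under a tariff-rate quota (threshold 161 units). Quantity 149 units is within the quota, so the in-quota rate 5.5% applies to the full value.
Duty = ¥2,302.05 × 5.5% = ¥126.61.

¥126.61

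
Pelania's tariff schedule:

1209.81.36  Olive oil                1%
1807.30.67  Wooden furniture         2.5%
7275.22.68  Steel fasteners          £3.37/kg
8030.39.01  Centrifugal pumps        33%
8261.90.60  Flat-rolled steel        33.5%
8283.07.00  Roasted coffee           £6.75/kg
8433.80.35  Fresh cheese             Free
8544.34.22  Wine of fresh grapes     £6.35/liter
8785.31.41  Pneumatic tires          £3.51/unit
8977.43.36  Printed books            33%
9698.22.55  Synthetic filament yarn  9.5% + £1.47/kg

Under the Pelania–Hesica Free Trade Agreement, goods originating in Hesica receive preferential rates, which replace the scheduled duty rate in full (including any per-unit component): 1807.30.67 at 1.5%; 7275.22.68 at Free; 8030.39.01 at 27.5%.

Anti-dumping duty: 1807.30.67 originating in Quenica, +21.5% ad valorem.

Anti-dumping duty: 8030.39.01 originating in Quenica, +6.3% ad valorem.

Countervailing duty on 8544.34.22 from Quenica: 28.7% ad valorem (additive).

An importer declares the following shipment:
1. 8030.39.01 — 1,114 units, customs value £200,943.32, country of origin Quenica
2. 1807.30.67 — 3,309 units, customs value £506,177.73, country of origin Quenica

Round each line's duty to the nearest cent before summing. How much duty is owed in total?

Line 1 (8030.39.01, Quenica, 1,114 units, £200,943.32):
Base rate for 8030.39.01 is 33%.
8030.39.01 has an FTA preferential rate, but origin Quenica is not Hesica; base rate stands.
Additional duty on 8030.39.01 from Quenica: +6.3%. Applied ad valorem rate: 33% + 6.3% = 39.3%.
Duty = £200,943.32 × 39.3% = £78,970.72.
Line 2 (1807.30.67, Quenica, 3,309 units, £506,177.73):
Base rate for 1807.30.67 is 2.5%.
1807.30.67 has an FTA preferential rate, but origin Quenica is not Hesica; base rate stands.
Additional duty on 1807.30.67 from Quenica: +21.5%. Applied ad valorem rate: 2.5% + 21.5% = 24%.
Duty = £506,177.73 × 24% = £121,482.66.
Total = £78,970.72 + £121,482.66 = £200,453.38.

£200,453.38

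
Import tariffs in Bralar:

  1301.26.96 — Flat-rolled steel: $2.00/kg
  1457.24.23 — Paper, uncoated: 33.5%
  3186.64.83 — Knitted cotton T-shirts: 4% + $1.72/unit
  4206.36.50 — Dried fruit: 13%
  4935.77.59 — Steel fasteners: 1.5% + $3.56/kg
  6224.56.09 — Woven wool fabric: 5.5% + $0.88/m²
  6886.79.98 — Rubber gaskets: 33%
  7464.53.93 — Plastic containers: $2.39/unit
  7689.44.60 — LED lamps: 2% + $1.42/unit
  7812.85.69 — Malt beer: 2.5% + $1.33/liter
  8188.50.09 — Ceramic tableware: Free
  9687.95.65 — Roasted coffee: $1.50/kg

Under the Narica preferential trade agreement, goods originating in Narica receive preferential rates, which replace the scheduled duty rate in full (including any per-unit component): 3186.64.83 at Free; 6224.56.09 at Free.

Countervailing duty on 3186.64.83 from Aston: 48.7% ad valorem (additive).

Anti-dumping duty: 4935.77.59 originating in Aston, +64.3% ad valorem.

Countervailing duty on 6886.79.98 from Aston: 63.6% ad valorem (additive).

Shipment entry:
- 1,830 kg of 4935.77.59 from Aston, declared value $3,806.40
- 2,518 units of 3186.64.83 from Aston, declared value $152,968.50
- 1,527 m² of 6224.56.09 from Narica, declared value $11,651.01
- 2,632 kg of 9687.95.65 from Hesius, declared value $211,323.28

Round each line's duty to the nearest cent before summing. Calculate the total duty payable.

Line 1 (4935.77.59, Aston, 1,830 kg, $3,806.40):
Base rate for 4935.77.59 is 1.5% + $3.56/kg.
Additional duty on 4935.77.59 from Aston: +64.3%. Applied ad valorem rate: 1.5% + 64.3% = 65.8%.
Duty = $3,806.40 × 65.8% + 1,830 × $3.56 = $9,019.41.
Line 2 (3186.64.83, Aston, 2,518 units, $152,968.50):
Base rate for 3186.64.83 is 4% + $1.72/unit.
3186.64.83 has an FTA preferential rate, but origin Aston is not Narica; base rate stands.
Additional duty on 3186.64.83 from Aston: +48.7%. Applied ad valorem rate: 4% + 48.7% = 52.7%.
Duty = $152,968.50 × 52.7% + 2,518 × $1.72 = $84,945.36.
Line 3 (6224.56.09, Narica, 1,527 m², $11,651.01):
Base rate for 6224.56.09 is 5.5% + $0.88/m².
Origin Narica qualifies under the Bralar–Narica agreement and 6224.56.09 is covered: preferential rate Free applies instead.
Duty = $11,651.01 × 0% = $0.00.
Line 4 (9687.95.65, Hesius, 2,632 kg, $211,323.28):
Base rate for 9687.95.65 is $1.50/kg.
Duty = 2,632 × $1.50 = $3,948.00.
Total = $9,019.41 + $84,945.36 + $0.00 + $3,948.00 = $97,912.77.

$97,912.77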